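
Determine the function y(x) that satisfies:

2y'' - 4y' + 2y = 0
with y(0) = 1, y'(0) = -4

General solution: y = (C₁ + C₂x)e^x
Repeated root r = 1
Applying ICs: C₁ = 1, C₂ = -5
Particular solution: y = (1 - 5x)e^x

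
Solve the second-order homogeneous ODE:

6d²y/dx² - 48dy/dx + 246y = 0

Characteristic equation: 6r² - 48r + 246 = 0
Divide by 6: r² - 8r + 41 = 0
Roots: r = 4 ± 5i (complex conjugates)
General solution: y = e^(4x)(C₁cos(5x) + C₂sin(5x))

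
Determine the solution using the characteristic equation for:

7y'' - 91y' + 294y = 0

Characteristic equation: 7r² - 91r + 294 = 0
Divide by 7: r² - 13r + 42 = 0
Roots: r = 7, 6 (distinct real)
General solution: y = C₁e^(7x) + C₂e^(6x)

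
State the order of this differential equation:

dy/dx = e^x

The order is 1 (highest derivative is of order 1).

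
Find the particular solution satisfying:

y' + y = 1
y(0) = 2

General solution: y = 1 + Ce^(-x)
Applying y(0) = 2: C = 2 - 1 = 1
Particular solution: y = 1 + e^(-x)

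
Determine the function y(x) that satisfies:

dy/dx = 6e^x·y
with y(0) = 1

General solution: y = Ce^(6e^x)
Applying IC y(0) = 1:
Particular solution: y = e^(6(e^x - 1))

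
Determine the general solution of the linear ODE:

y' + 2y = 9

Using integrating factor method:

General solution: y = 9/2 + Ce^(-2x)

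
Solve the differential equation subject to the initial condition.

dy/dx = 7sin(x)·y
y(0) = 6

General solution: y = Ce^(-7cos(x))
Applying IC y(0) = 6:
Particular solution: y = 6e^(7(1-cos(x)))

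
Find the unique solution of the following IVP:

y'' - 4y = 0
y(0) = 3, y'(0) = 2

General solution: y = C₁e^(2x) + C₂e^(-2x)
Applying ICs: C₁ = 2, C₂ = 1
Particular solution: y = 2e^(2x) + e^(-2x)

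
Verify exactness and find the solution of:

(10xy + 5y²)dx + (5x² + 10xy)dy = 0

Verify exactness: ∂M/∂y = ∂N/∂x ✓
Find F(x,y) such that ∂F/∂x = M, ∂F/∂y = N
Solution: 5x²y + 5xy² = C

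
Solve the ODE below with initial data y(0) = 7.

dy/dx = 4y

General solution: y = Ce^(4x)
Applying IC y(0) = 7:
Particular solution: y = 7e^(4x)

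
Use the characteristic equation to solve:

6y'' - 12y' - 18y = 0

Characteristic equation: 6r² - 12r - 18 = 0
Divide by 6: r² - 2r - 3 = 0
Roots: r = 3, -1 (distinct real)
General solution: y = C₁e^(3x) + C₂e^(-x)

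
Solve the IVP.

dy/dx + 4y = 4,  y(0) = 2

General solution: y = 1 + Ce^(-4x)
Applying y(0) = 2: C = 2 - 1 = 1
Particular solution: y = 1 + e^(-4x)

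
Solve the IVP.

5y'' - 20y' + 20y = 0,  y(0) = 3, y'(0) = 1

General solution: y = (C₁ + C₂x)e^(2x)
Repeated root r = 2
Applying ICs: C₁ = 3, C₂ = -5
Particular solution: y = (3 - 5x)e^(2x)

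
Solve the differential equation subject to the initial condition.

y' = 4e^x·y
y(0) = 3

General solution: y = Ce^(4e^x)
Applying IC y(0) = 3:
Particular solution: y = 3e^(4(e^x - 1))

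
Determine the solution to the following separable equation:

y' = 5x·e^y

Separating variables and integrating:
-e^(-y) = 5x²/2 + C

General solution: y = -ln(C - 5x²/2)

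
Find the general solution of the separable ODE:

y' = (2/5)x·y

Separating variables and integrating:
ln|y| = x^2/5 + C

General solution: y = Ce^(x^2/5)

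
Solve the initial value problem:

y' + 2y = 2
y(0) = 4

General solution: y = 1 + Ce^(-2x)
Applying y(0) = 4: C = 4 - 1 = 3
Particular solution: y = 1 + 3e^(-2x)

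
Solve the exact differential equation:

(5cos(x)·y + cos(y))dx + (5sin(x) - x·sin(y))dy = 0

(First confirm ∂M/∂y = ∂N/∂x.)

Verify exactness: ∂M/∂y = ∂N/∂x ✓
Find F(x,y) such that ∂F/∂x = M, ∂F/∂y = N
Solution: 5sin(x)·y + x·cos(y) = C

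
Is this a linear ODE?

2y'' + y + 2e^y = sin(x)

No. Nonlinear (e^y is nonlinear in y)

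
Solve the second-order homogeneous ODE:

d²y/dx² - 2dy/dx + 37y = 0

Characteristic equation: r² - 2r + 37 = 0
Roots: r = 1 ± 6i (complex conjugates)
General solution: y = e^x(C₁cos(6x) + C₂sin(6x))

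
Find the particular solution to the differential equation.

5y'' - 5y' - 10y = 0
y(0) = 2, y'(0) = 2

General solution: y = C₁e^(2x) + C₂e^(-x)
Applying ICs: C₁ = 4/3, C₂ = 2/3
Particular solution: y = (4/3)e^(2x) + (2/3)e^(-x)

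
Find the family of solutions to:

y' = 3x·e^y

Separating variables and integrating:
-e^(-y) = 3x²/2 + C

General solution: y = -ln(C - 3x²/2)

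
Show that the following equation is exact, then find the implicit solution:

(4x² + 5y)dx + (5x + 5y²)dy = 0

Verify exactness: ∂M/∂y = ∂N/∂x ✓
Find F(x,y) such that ∂F/∂x = M, ∂F/∂y = N
Solution: 4x³/3 + 5xy + 5y³/3 = C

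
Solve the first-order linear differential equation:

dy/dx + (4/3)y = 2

Using integrating factor method:

General solution: y = 3/2 + Ce^(-4x/3)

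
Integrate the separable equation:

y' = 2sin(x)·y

Separating variables and integrating:
ln|y| = -2cos(x) + C

General solution: y = Ce^(-2cos(x))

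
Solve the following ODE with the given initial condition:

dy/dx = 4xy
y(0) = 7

General solution: y = Ce^(2x²)
Applying IC y(0) = 7:
Particular solution: y = 7e^(2x²)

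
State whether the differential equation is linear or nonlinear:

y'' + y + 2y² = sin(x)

Nonlinear (y² term)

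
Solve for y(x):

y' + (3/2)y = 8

Using integrating factor method:

General solution: y = 16/3 + Ce^(-3x/2)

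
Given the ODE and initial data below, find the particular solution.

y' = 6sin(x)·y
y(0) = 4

General solution: y = Ce^(-6cos(x))
Applying IC y(0) = 4:
Particular solution: y = 4e^(6(1-cos(x)))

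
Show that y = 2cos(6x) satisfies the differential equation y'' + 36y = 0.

Verification:
y'' = -72cos(6x)
y'' + 36y = 0 ✓

Yes, it is a solution.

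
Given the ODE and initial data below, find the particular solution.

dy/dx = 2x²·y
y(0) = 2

General solution: y = Ce^(2x³/3)
Applying IC y(0) = 2:
Particular solution: y = 2e^(2x³/3)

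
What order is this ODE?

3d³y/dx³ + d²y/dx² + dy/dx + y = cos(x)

The order is 3 (highest derivative is of order 3).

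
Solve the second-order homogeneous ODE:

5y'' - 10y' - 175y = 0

Characteristic equation: 5r² - 10r - 175 = 0
Divide by 5: r² - 2r - 35 = 0
Roots: r = 7, -5 (distinct real)
General solution: y = C₁e^(7x) + C₂e^(-5x)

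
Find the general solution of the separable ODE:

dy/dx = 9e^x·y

Separating variables and integrating:
ln|y| = 9e^x + C

General solution: y = Ce^(9e^x)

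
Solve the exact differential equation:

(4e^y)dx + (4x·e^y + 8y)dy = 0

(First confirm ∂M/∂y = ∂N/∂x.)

Verify exactness: ∂M/∂y = ∂N/∂x ✓
Find F(x,y) such that ∂F/∂x = M, ∂F/∂y = N
Solution: 4x·e^y + 4y² = C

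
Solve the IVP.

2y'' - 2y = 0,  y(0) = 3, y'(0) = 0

General solution: y = C₁e^x + C₂e^(-x)
Applying ICs: C₁ = 3/2, C₂ = 3/2
Particular solution: y = (3/2)e^x + (3/2)e^(-x)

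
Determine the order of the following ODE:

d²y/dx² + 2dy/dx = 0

The order is 2 (highest derivative is of order 2).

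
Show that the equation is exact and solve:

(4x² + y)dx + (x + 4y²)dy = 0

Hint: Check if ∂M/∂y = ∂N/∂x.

Verify exactness: ∂M/∂y = ∂N/∂x ✓
Find F(x,y) such that ∂F/∂x = M, ∂F/∂y = N
Solution: 4x³/3 + xy + 4y³/3 = C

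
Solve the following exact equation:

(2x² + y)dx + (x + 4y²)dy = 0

Verify exactness: ∂M/∂y = ∂N/∂x ✓
Find F(x,y) such that ∂F/∂x = M, ∂F/∂y = N
Solution: 2x³/3 + xy + 4y³/3 = C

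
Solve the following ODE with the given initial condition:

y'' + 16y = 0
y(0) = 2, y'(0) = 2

General solution: y = C₁cos(4x) + C₂sin(4x)
Complex roots r = ±4i
Applying ICs: C₁ = 2, C₂ = 1/2
Particular solution: y = 2cos(4x) + (1/2)sin(4x)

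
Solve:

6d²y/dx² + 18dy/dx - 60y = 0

Characteristic equation: 6r² + 18r - 60 = 0
Divide by 6: r² + 3r - 10 = 0
Roots: r = 2, -5 (distinct real)
General solution: y = C₁e^(2x) + C₂e^(-5x)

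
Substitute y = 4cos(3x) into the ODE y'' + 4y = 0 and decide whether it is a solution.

Verification:
y'' = -36cos(3x)
y'' + 4y ≠ 0 (frequency mismatch: got 9 instead of 4)

No, it is not a solution.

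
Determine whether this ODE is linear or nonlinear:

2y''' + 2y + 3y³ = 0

Nonlinear (y³ term)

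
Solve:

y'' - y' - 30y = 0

Characteristic equation: r² - r - 30 = 0
Roots: r = 6, -5 (distinct real)
General solution: y = C₁e^(6x) + C₂e^(-5x)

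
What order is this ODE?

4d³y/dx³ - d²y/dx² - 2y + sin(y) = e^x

The order is 3 (highest derivative is of order 3).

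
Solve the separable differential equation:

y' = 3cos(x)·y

Separating variables and integrating:
ln|y| = 3sin(x) + C

General solution: y = Ce^(3sin(x))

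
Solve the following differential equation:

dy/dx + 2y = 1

Using integrating factor method:

General solution: y = 1/2 + Ce^(-2x)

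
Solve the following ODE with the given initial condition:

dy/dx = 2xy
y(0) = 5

General solution: y = Ce^(x²)
Applying IC y(0) = 5:
Particular solution: y = 5e^(x²)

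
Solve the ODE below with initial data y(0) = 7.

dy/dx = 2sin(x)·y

General solution: y = Ce^(-2cos(x))
Applying IC y(0) = 7:
Particular solution: y = 7e^(2(1-cos(x)))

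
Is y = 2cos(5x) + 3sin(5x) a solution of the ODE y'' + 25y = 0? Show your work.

Verification:
y'' = -50cos(5x) - 75sin(5x)
y'' + 25y = 0 ✓

Yes, it is a solution.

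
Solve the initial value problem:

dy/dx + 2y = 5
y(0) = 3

General solution: y = 5/2 + Ce^(-2x)
Applying y(0) = 3: C = 3 - 5/2 = 1/2
Particular solution: y = 5/2 + (1/2)e^(-2x)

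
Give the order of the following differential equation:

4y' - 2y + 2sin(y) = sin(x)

The order is 1 (highest derivative is of order 1).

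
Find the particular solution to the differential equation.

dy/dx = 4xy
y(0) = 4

General solution: y = Ce^(2x²)
Applying IC y(0) = 4:
Particular solution: y = 4e^(2x²)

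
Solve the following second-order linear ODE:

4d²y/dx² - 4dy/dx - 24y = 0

Characteristic equation: 4r² - 4r - 24 = 0
Divide by 4: r² - r - 6 = 0
Roots: r = 3, -2 (distinct real)
General solution: y = C₁e^(3x) + C₂e^(-2x)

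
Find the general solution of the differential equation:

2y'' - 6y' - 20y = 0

Characteristic equation: 2r² - 6r - 20 = 0
Divide by 2: r² - 3r - 10 = 0
Roots: r = 5, -2 (distinct real)
General solution: y = C₁e^(5x) + C₂e^(-2x)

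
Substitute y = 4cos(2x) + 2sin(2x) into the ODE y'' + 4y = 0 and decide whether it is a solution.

Verification:
y'' = -16cos(2x) - 8sin(2x)
y'' + 4y = 0 ✓

Yes, it is a solution.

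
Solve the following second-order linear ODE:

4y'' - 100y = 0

Characteristic equation: 4r² - 100 = 0
Divide by 4: r² - 25 = 0
Roots: r = 5, -5 (distinct real)
General solution: y = C₁e^(5x) + C₂e^(-5x)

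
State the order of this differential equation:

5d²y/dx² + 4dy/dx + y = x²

The order is 2 (highest derivative is of order 2).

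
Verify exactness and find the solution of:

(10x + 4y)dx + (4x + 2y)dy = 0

Verify exactness: ∂M/∂y = ∂N/∂x ✓
Find F(x,y) such that ∂F/∂x = M, ∂F/∂y = N
Solution: 5x² + 4xy + y² = C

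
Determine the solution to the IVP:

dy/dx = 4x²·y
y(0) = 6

General solution: y = Ce^(4x³/3)
Applying IC y(0) = 6:
Particular solution: y = 6e^(4x³/3)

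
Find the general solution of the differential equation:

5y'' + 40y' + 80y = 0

Characteristic equation: 5r² + 40r + 80 = 0
Divide by 5: r² + 8r + 16 = 0
Factored: (r + 4)² = 0
Repeated root: r = -4
General solution: y = (C₁ + C₂x)e^(-4x)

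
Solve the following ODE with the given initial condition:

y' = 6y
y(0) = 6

General solution: y = Ce^(6x)
Applying IC y(0) = 6:
Particular solution: y = 6e^(6x)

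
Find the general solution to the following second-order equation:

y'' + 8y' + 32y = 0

Characteristic equation: r² + 8r + 32 = 0
Roots: r = -4 ± 4i (complex conjugates)
General solution: y = e^(-4x)(C₁cos(4x) + C₂sin(4x))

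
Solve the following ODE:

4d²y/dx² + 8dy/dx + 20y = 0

Characteristic equation: 4r² + 8r + 20 = 0
Divide by 4: r² + 2r + 5 = 0
Roots: r = -1 ± 2i (complex conjugates)
General solution: y = e^(-x)(C₁cos(2x) + C₂sin(2x))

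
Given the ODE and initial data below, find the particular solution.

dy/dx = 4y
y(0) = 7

General solution: y = Ce^(4x)
Applying IC y(0) = 7:
Particular solution: y = 7e^(4x)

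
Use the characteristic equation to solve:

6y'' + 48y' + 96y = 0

Characteristic equation: 6r² + 48r + 96 = 0
Divide by 6: r² + 8r + 16 = 0
Factored: (r + 4)² = 0
Repeated root: r = -4
General solution: y = (C₁ + C₂x)e^(-4x)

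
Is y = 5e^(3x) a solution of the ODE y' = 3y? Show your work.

Verification:
y = 5e^(3x)
y' = 15e^(3x)
3y = 15e^(3x)
y' = 3y ✓

Yes, it is a solution.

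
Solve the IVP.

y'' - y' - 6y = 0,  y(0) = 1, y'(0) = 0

General solution: y = C₁e^(3x) + C₂e^(-2x)
Applying ICs: C₁ = 2/5, C₂ = 3/5
Particular solution: y = (2/5)e^(3x) + (3/5)e^(-2x)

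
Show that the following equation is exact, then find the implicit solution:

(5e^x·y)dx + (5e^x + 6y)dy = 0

Verify exactness: ∂M/∂y = ∂N/∂x ✓
Find F(x,y) such that ∂F/∂x = M, ∂F/∂y = N
Solution: 5e^x·y + 3y² = C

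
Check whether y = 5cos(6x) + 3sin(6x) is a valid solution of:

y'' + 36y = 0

Verification:
y'' = -180cos(6x) - 108sin(6x)
y'' + 36y = 0 ✓

Yes, it is a solution.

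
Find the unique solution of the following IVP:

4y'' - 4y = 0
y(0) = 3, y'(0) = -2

General solution: y = C₁e^x + C₂e^(-x)
Applying ICs: C₁ = 1/2, C₂ = 5/2
Particular solution: y = (1/2)e^x + (5/2)e^(-x)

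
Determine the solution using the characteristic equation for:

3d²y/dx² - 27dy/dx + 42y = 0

Characteristic equation: 3r² - 27r + 42 = 0
Divide by 3: r² - 9r + 14 = 0
Roots: r = 7, 2 (distinct real)
General solution: y = C₁e^(7x) + C₂e^(2x)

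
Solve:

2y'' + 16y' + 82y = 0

Characteristic equation: 2r² + 16r + 82 = 0
Divide by 2: r² + 8r + 41 = 0
Roots: r = -4 ± 5i (complex conjugates)
General solution: y = e^(-4x)(C₁cos(5x) + C₂sin(5x))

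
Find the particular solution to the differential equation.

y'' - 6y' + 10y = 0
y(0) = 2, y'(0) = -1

General solution: y = e^(3x)(C₁cos(x) + C₂sin(x))
Complex roots r = 3 ± i
Applying ICs: C₁ = 2, C₂ = -7
Particular solution: y = e^(3x)(2cos(x) - 7sin(x))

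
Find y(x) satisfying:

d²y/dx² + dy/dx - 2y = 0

Characteristic equation: r² + r - 2 = 0
Roots: r = 1, -2 (distinct real)
General solution: y = C₁e^x + C₂e^(-2x)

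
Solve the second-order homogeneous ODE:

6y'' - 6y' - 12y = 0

Characteristic equation: 6r² - 6r - 12 = 0
Divide by 6: r² - r - 2 = 0
Roots: r = 2, -1 (distinct real)
General solution: y = C₁e^(2x) + C₂e^(-x)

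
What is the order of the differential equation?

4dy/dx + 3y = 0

The order is 1 (highest derivative is of order 1).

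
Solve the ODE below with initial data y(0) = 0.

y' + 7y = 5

General solution: y = 5/7 + Ce^(-7x)
Applying y(0) = 0: C = 0 - 5/7 = -5/7
Particular solution: y = 5/7 - (5/7)e^(-7x)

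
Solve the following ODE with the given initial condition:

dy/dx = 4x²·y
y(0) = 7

General solution: y = Ce^(4x³/3)
Applying IC y(0) = 7:
Particular solution: y = 7e^(4x³/3)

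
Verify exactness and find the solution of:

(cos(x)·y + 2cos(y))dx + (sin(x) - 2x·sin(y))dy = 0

Verify exactness: ∂M/∂y = ∂N/∂x ✓
Find F(x,y) such that ∂F/∂x = M, ∂F/∂y = N
Solution: sin(x)·y + 2x·cos(y) = C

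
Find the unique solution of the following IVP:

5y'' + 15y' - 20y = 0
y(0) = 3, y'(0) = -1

General solution: y = C₁e^x + C₂e^(-4x)
Applying ICs: C₁ = 11/5, C₂ = 4/5
Particular solution: y = (11/5)e^x + (4/5)e^(-4x)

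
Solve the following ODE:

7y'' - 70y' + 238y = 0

Characteristic equation: 7r² - 70r + 238 = 0
Divide by 7: r² - 10r + 34 = 0
Roots: r = 5 ± 3i (complex conjugates)
General solution: y = e^(5x)(C₁cos(3x) + C₂sin(3x))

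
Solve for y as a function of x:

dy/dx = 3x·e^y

Separating variables and integrating:
-e^(-y) = 3x²/2 + C

General solution: y = -ln(C - 3x²/2)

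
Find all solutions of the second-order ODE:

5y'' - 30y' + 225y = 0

Characteristic equation: 5r² - 30r + 225 = 0
Divide by 5: r² - 6r + 45 = 0
Roots: r = 3 ± 6i (complex conjugates)
General solution: y = e^(3x)(C₁cos(6x) + C₂sin(6x))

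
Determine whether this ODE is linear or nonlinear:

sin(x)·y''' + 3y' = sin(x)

Linear (y and its derivatives appear to the first power only, no products of y terms)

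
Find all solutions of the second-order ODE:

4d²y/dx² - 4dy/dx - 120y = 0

Characteristic equation: 4r² - 4r - 120 = 0
Divide by 4: r² - r - 30 = 0
Roots: r = 6, -5 (distinct real)
General solution: y = C₁e^(6x) + C₂e^(-5x)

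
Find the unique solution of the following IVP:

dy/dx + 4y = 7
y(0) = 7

General solution: y = 7/4 + Ce^(-4x)
Applying y(0) = 7: C = 7 - 7/4 = 21/4
Particular solution: y = 7/4 + (21/4)e^(-4x)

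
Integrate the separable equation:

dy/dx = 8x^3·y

Separating variables and integrating:
ln|y| = 2x^4 + C

General solution: y = Ce^(2x^4)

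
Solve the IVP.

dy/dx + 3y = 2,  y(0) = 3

General solution: y = 2/3 + Ce^(-3x)
Applying y(0) = 3: C = 3 - 2/3 = 7/3
Particular solution: y = 2/3 + (7/3)e^(-3x)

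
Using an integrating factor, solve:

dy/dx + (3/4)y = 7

Using integrating factor method:

General solution: y = 28/3 + Ce^(-3x/4)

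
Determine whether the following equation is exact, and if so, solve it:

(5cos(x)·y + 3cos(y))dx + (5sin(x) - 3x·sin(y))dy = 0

Verify exactness: ∂M/∂y = ∂N/∂x ✓
Find F(x,y) such that ∂F/∂x = M, ∂F/∂y = N
Solution: 5sin(x)·y + 3x·cos(y) = C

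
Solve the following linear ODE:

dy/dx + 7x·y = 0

Using integrating factor method:

General solution: y = Ce^(-7x^2/2)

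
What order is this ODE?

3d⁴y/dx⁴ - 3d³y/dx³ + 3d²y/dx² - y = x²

The order is 4 (highest derivative is of order 4).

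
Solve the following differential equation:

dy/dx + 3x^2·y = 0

Using integrating factor method:

General solution: y = Ce^(-x^3)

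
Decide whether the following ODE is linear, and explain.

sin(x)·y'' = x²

Linear (y and its derivatives appear to the first power only, no products of y terms)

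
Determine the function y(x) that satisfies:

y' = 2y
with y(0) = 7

General solution: y = Ce^(2x)
Applying IC y(0) = 7:
Particular solution: y = 7e^(2x)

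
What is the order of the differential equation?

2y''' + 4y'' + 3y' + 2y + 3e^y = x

The order is 3 (highest derivative is of order 3).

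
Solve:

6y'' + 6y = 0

Characteristic equation: 6r² + 6 = 0
Divide by 6: r² + 1 = 0
Roots: r = ±i (complex conjugates)
General solution: y = C₁cos(x) + C₂sin(x)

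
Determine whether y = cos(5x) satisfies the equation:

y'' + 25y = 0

Verification:
y'' = -25cos(5x)
y'' + 25y = 0 ✓

Yes, it is a solution.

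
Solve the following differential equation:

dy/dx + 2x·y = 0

Using integrating factor method:

General solution: y = Ce^(-x^2)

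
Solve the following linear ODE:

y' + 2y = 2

Using integrating factor method:

General solution: y = 1 + Ce^(-2x)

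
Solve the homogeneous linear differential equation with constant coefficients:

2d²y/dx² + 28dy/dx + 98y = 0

Characteristic equation: 2r² + 28r + 98 = 0
Divide by 2: r² + 14r + 49 = 0
Factored: (r + 7)² = 0
Repeated root: r = -7
General solution: y = (C₁ + C₂x)e^(-7x)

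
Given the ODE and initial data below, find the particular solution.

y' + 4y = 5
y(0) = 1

General solution: y = 5/4 + Ce^(-4x)
Applying y(0) = 1: C = 1 - 5/4 = -1/4
Particular solution: y = 5/4 - (1/4)e^(-4x)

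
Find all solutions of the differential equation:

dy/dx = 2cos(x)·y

Separating variables and integrating:
ln|y| = 2sin(x) + C

General solution: y = Ce^(2sin(x))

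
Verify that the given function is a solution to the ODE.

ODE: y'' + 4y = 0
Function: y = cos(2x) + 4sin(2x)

Verification:
y'' = -4cos(2x) - 16sin(2x)
y'' + 4y = 0 ✓

Yes, it is a solution.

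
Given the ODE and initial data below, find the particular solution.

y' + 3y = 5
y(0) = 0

General solution: y = 5/3 + Ce^(-3x)
Applying y(0) = 0: C = 0 - 5/3 = -5/3
Particular solution: y = 5/3 - (5/3)e^(-3x)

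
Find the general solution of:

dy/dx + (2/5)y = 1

Using integrating factor method:

General solution: y = 5/2 + Ce^(-2x/5)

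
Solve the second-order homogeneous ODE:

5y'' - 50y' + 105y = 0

Characteristic equation: 5r² - 50r + 105 = 0
Divide by 5: r² - 10r + 21 = 0
Roots: r = 3, 7 (distinct real)
General solution: y = C₁e^(3x) + C₂e^(7x)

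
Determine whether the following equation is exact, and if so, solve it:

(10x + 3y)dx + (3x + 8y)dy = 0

Verify exactness: ∂M/∂y = ∂N/∂x ✓
Find F(x,y) such that ∂F/∂x = M, ∂F/∂y = N
Solution: 5x² + 3xy + 4y² = C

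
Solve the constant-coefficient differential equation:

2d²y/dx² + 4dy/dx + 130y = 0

Characteristic equation: 2r² + 4r + 130 = 0
Divide by 2: r² + 2r + 65 = 0
Roots: r = -1 ± 8i (complex conjugates)
General solution: y = e^(-x)(C₁cos(8x) + C₂sin(8x))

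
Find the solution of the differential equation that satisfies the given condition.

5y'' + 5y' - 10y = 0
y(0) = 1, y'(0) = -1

General solution: y = C₁e^x + C₂e^(-2x)
Applying ICs: C₁ = 1/3, C₂ = 2/3
Particular solution: y = (1/3)e^x + (2/3)e^(-2x)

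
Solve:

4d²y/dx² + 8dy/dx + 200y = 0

Characteristic equation: 4r² + 8r + 200 = 0
Divide by 4: r² + 2r + 50 = 0
Roots: r = -1 ± 7i (complex conjugates)
General solution: y = e^(-x)(C₁cos(7x) + C₂sin(7x))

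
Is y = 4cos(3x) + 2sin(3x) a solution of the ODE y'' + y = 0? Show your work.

Verification:
y'' = -36cos(3x) - 18sin(3x)
y'' + y ≠ 0 (frequency mismatch: got 9 instead of 1)

No, it is not a solution.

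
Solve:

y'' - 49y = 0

Characteristic equation: r² - 49 = 0
Roots: r = 7, -7 (distinct real)
General solution: y = C₁e^(7x) + C₂e^(-7x)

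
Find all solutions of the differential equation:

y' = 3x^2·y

Separating variables and integrating:
ln|y| = x^3 + C

General solution: y = Ce^(x^3)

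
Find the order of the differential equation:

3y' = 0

The order is 1 (highest derivative is of order 1).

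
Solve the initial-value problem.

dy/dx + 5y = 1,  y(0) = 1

General solution: y = 1/5 + Ce^(-5x)
Applying y(0) = 1: C = 1 - 1/5 = 4/5
Particular solution: y = 1/5 + (4/5)e^(-5x)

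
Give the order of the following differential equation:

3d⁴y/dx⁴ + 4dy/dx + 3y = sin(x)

The order is 4 (highest derivative is of order 4).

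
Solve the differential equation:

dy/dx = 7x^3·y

Separating variables and integrating:
ln|y| = 7x^4/4 + C

General solution: y = Ce^(7x^4/4)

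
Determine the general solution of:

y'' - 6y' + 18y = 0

Characteristic equation: r² - 6r + 18 = 0
Roots: r = 3 ± 3i (complex conjugates)
General solution: y = e^(3x)(C₁cos(3x) + C₂sin(3x))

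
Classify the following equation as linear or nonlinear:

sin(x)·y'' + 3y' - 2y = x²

Linear (y and its derivatives appear to the first power only, no products of y terms)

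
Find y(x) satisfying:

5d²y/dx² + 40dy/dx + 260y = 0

Characteristic equation: 5r² + 40r + 260 = 0
Divide by 5: r² + 8r + 52 = 0
Roots: r = -4 ± 6i (complex conjugates)
General solution: y = e^(-4x)(C₁cos(6x) + C₂sin(6x))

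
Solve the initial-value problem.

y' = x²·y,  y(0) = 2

General solution: y = Ce^(x³/3)
Applying IC y(0) = 2:
Particular solution: y = 2e^(x³/3)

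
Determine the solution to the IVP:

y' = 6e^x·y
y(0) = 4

General solution: y = Ce^(6e^x)
Applying IC y(0) = 4:
Particular solution: y = 4e^(6(e^x - 1))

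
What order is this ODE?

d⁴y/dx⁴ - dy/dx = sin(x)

The order is 4 (highest derivative is of order 4).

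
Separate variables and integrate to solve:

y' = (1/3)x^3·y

Separating variables and integrating:
ln|y| = x^4/12 + C

General solution: y = Ce^(x^4/12)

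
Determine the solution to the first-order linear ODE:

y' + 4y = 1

Using integrating factor method:

General solution: y = 1/4 + Ce^(-4x)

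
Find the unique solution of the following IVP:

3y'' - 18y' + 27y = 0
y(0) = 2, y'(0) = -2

General solution: y = (C₁ + C₂x)e^(3x)
Repeated root r = 3
Applying ICs: C₁ = 2, C₂ = -8
Particular solution: y = (2 - 8x)e^(3x)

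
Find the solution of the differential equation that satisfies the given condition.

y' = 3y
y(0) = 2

General solution: y = Ce^(3x)
Applying IC y(0) = 2:
Particular solution: y = 2e^(3x)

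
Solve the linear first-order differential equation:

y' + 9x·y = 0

Using integrating factor method:

General solution: y = Ce^(-9x^2/2)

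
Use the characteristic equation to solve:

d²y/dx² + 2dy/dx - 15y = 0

Characteristic equation: r² + 2r - 15 = 0
Roots: r = 3, -5 (distinct real)
General solution: y = C₁e^(3x) + C₂e^(-5x)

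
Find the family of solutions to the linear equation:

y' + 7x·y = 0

Using integrating factor method:

General solution: y = Ce^(-7x^2/2)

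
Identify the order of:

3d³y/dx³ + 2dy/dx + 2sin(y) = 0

The order is 3 (highest derivative is of order 3).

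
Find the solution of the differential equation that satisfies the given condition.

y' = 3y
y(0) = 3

General solution: y = Ce^(3x)
Applying IC y(0) = 3:
Particular solution: y = 3e^(3x)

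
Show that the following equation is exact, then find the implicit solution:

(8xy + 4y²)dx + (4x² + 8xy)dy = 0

Verify exactness: ∂M/∂y = ∂N/∂x ✓
Find F(x,y) such that ∂F/∂x = M, ∂F/∂y = N
Solution: 4x²y + 4xy² = C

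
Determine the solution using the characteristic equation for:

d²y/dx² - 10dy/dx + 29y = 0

Characteristic equation: r² - 10r + 29 = 0
Roots: r = 5 ± 2i (complex conjugates)
General solution: y = e^(5x)(C₁cos(2x) + C₂sin(2x))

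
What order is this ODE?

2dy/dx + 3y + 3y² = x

The order is 1 (highest derivative is of order 1).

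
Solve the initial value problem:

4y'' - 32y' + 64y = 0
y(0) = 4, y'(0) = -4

General solution: y = (C₁ + C₂x)e^(4x)
Repeated root r = 4
Applying ICs: C₁ = 4, C₂ = -20
Particular solution: y = (4 - 20x)e^(4x)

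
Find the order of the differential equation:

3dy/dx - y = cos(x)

The order is 1 (highest derivative is of order 1).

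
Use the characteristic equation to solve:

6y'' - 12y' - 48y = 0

Characteristic equation: 6r² - 12r - 48 = 0
Divide by 6: r² - 2r - 8 = 0
Roots: r = 4, -2 (distinct real)
General solution: y = C₁e^(4x) + C₂e^(-2x)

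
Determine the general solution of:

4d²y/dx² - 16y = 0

Characteristic equation: 4r² - 16 = 0
Divide by 4: r² - 4 = 0
Roots: r = 2, -2 (distinct real)
General solution: y = C₁e^(2x) + C₂e^(-2x)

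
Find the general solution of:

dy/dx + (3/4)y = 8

Using integrating factor method:

General solution: y = 32/3 + Ce^(-3x/4)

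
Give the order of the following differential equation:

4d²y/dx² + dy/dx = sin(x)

The order is 2 (highest derivative is of order 2).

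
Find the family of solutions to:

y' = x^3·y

Separating variables and integrating:
ln|y| = x^4/4 + C

General solution: y = Ce^(x^4/4)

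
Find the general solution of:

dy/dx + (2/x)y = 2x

Using integrating factor method:

General solution: y = (1/2)x^2 + Cx^(-2)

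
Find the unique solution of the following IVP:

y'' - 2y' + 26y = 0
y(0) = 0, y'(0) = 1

General solution: y = e^x(C₁cos(5x) + C₂sin(5x))
Complex roots r = 1 ± 5i
Applying ICs: C₁ = 0, C₂ = 1/5
Particular solution: y = e^x((1/5)sin(5x))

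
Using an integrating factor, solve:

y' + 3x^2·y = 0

Using integrating factor method:

General solution: y = Ce^(-x^3)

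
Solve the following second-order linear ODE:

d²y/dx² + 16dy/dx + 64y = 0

Characteristic equation: r² + 16r + 64 = 0
Factored: (r + 8)² = 0
Repeated root: r = -8
General solution: y = (C₁ + C₂x)e^(-8x)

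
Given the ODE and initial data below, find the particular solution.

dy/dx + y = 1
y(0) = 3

General solution: y = 1 + Ce^(-x)
Applying y(0) = 3: C = 3 - 1 = 2
Particular solution: y = 1 + 2e^(-x)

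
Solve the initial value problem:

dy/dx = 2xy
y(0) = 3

General solution: y = Ce^(x²)
Applying IC y(0) = 3:
Particular solution: y = 3e^(x²)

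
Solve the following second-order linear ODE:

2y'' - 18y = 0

Characteristic equation: 2r² - 18 = 0
Divide by 2: r² - 9 = 0
Roots: r = 3, -3 (distinct real)
General solution: y = C₁e^(3x) + C₂e^(-3x)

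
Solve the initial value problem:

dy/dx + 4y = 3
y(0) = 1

General solution: y = 3/4 + Ce^(-4x)
Applying y(0) = 1: C = 1 - 3/4 = 1/4
Particular solution: y = 3/4 + (1/4)e^(-4x)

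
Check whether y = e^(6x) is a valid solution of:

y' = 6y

Verification:
y = e^(6x)
y' = 6e^(6x)
6y = 6e^(6x)
y' = 6y ✓

Yes, it is a solution.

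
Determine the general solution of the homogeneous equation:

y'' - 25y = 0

Characteristic equation: r² - 25 = 0
Roots: r = 5, -5 (distinct real)
General solution: y = C₁e^(5x) + C₂e^(-5x)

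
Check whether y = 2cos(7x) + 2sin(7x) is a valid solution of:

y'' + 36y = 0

Verification:
y'' = -98cos(7x) - 98sin(7x)
y'' + 36y ≠ 0 (frequency mismatch: got 49 instead of 36)

No, it is not a solution.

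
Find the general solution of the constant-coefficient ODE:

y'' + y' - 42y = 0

Characteristic equation: r² + r - 42 = 0
Roots: r = 6, -7 (distinct real)
General solution: y = C₁e^(6x) + C₂e^(-7x)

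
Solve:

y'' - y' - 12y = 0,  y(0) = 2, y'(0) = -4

General solution: y = C₁e^(4x) + C₂e^(-3x)
Applying ICs: C₁ = 2/7, C₂ = 12/7
Particular solution: y = (2/7)e^(4x) + (12/7)e^(-3x)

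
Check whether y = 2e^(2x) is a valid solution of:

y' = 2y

Verification:
y = 2e^(2x)
y' = 4e^(2x)
2y = 4e^(2x)
y' = 2y ✓

Yes, it is a solution.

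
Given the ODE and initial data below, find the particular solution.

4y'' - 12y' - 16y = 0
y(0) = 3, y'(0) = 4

General solution: y = C₁e^(4x) + C₂e^(-x)
Applying ICs: C₁ = 7/5, C₂ = 8/5
Particular solution: y = (7/5)e^(4x) + (8/5)e^(-x)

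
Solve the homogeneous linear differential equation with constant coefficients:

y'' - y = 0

Characteristic equation: r² - 1 = 0
Roots: r = 1, -1 (distinct real)
General solution: y = C₁e^x + C₂e^(-x)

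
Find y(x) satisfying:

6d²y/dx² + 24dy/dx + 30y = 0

Characteristic equation: 6r² + 24r + 30 = 0
Divide by 6: r² + 4r + 5 = 0
Roots: r = -2 ± i (complex conjugates)
General solution: y = e^(-2x)(C₁cos(x) + C₂sin(x))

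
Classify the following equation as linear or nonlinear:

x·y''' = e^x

Linear (y and its derivatives appear to the first power only, no products of y terms)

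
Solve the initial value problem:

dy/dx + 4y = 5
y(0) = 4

General solution: y = 5/4 + Ce^(-4x)
Applying y(0) = 4: C = 4 - 5/4 = 11/4
Particular solution: y = 5/4 + (11/4)e^(-4x)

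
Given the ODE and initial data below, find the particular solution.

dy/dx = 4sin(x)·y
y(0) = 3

General solution: y = Ce^(-4cos(x))
Applying IC y(0) = 3:
Particular solution: y = 3e^(4(1-cos(x)))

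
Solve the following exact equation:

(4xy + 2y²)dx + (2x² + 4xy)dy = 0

Verify exactness: ∂M/∂y = ∂N/∂x ✓
Find F(x,y) such that ∂F/∂x = M, ∂F/∂y = N
Solution: 2x²y + 2xy² = C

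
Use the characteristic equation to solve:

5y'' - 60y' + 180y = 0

Characteristic equation: 5r² - 60r + 180 = 0
Divide by 5: r² - 12r + 36 = 0
Factored: (r - 6)² = 0
Repeated root: r = 6
General solution: y = (C₁ + C₂x)e^(6x)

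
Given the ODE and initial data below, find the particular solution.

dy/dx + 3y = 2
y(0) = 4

General solution: y = 2/3 + Ce^(-3x)
Applying y(0) = 4: C = 4 - 2/3 = 10/3
Particular solution: y = 2/3 + (10/3)e^(-3x)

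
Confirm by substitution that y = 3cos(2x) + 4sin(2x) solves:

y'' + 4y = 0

Verification:
y'' = -12cos(2x) - 16sin(2x)
y'' + 4y = 0 ✓

Yes, it is a solution.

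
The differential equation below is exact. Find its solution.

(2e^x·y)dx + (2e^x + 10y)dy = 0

Verify exactness: ∂M/∂y = ∂N/∂x ✓
Find F(x,y) such that ∂F/∂x = M, ∂F/∂y = N
Solution: 2e^x·y + 5y² = C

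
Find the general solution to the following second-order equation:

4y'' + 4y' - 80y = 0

Characteristic equation: 4r² + 4r - 80 = 0
Divide by 4: r² + r - 20 = 0
Roots: r = 4, -5 (distinct real)
General solution: y = C₁e^(4x) + C₂e^(-5x)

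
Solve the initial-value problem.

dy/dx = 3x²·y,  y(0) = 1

General solution: y = Ce^(x³)
Applying IC y(0) = 1:
Particular solution: y = e^(x³)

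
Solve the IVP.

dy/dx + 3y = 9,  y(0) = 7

General solution: y = 3 + Ce^(-3x)
Applying y(0) = 7: C = 7 - 3 = 4
Particular solution: y = 3 + 4e^(-3x)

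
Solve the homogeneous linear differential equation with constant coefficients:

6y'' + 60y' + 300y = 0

Characteristic equation: 6r² + 60r + 300 = 0
Divide by 6: r² + 10r + 50 = 0
Roots: r = -5 ± 5i (complex conjugates)
General solution: y = e^(-5x)(C₁cos(5x) + C₂sin(5x))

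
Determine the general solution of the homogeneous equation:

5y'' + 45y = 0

Characteristic equation: 5r² + 45 = 0
Divide by 5: r² + 9 = 0
Roots: r = ±3i (complex conjugates)
General solution: y = C₁cos(3x) + C₂sin(3x)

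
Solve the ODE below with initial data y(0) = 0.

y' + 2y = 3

General solution: y = 3/2 + Ce^(-2x)
Applying y(0) = 0: C = 0 - 3/2 = -3/2
Particular solution: y = 3/2 - (3/2)e^(-2x)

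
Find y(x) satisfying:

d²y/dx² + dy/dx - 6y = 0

Characteristic equation: r² + r - 6 = 0
Roots: r = 2, -3 (distinct real)
General solution: y = C₁e^(2x) + C₂e^(-3x)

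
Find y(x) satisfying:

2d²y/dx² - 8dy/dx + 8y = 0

Characteristic equation: 2r² - 8r + 8 = 0
Divide by 2: r² - 4r + 4 = 0
Factored: (r - 2)² = 0
Repeated root: r = 2
General solution: y = (C₁ + C₂x)e^(2x)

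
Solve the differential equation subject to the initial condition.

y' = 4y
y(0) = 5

General solution: y = Ce^(4x)
Applying IC y(0) = 5:
Particular solution: y = 5e^(4x)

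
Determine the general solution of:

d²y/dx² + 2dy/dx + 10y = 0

Characteristic equation: r² + 2r + 10 = 0
Roots: r = -1 ± 3i (complex conjugates)
General solution: y = e^(-x)(C₁cos(3x) + C₂sin(3x))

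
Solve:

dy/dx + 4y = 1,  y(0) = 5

General solution: y = 1/4 + Ce^(-4x)
Applying y(0) = 5: C = 5 - 1/4 = 19/4
Particular solution: y = 1/4 + (19/4)e^(-4x)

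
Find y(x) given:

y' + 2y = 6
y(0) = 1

General solution: y = 3 + Ce^(-2x)
Applying y(0) = 1: C = 1 - 3 = -2
Particular solution: y = 3 - 2e^(-2x)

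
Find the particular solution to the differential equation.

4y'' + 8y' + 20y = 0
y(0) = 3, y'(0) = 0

General solution: y = e^(-x)(C₁cos(2x) + C₂sin(2x))
Complex roots r = -1 ± 2i
Applying ICs: C₁ = 3, C₂ = 3/2
Particular solution: y = e^(-x)(3cos(2x) + (3/2)sin(2x))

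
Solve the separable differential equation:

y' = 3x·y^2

Separating variables and integrating:
-1/y = 3x^2/2 + C

General solution: y^-1 = (-3/2)x^2 + C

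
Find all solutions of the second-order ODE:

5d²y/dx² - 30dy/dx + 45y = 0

Characteristic equation: 5r² - 30r + 45 = 0
Divide by 5: r² - 6r + 9 = 0
Factored: (r - 3)² = 0
Repeated root: r = 3
General solution: y = (C₁ + C₂x)e^(3x)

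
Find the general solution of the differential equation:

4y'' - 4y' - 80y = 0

Characteristic equation: 4r² - 4r - 80 = 0
Divide by 4: r² - r - 20 = 0
Roots: r = 5, -4 (distinct real)
General solution: y = C₁e^(5x) + C₂e^(-4x)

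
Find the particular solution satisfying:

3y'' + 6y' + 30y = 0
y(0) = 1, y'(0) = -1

General solution: y = e^(-x)(C₁cos(3x) + C₂sin(3x))
Complex roots r = -1 ± 3i
Applying ICs: C₁ = 1, C₂ = 0
Particular solution: y = e^(-x)(cos(3x))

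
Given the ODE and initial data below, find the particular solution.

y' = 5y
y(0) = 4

General solution: y = Ce^(5x)
Applying IC y(0) = 4:
Particular solution: y = 4e^(5x)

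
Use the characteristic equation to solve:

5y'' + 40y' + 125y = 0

Characteristic equation: 5r² + 40r + 125 = 0
Divide by 5: r² + 8r + 25 = 0
Roots: r = -4 ± 3i (complex conjugates)
General solution: y = e^(-4x)(C₁cos(3x) + C₂sin(3x))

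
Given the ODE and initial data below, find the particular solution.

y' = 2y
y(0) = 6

General solution: y = Ce^(2x)
Applying IC y(0) = 6:
Particular solution: y = 6e^(2x)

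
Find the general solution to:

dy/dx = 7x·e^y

Separating variables and integrating:
-e^(-y) = 7x²/2 + C

General solution: y = -ln(C - 7x²/2)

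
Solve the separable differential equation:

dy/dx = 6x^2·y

Separating variables and integrating:
ln|y| = 2x^3 + C

General solution: y = Ce^(2x^3)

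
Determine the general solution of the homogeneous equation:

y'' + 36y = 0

Characteristic equation: r² + 36 = 0
Roots: r = ±6i (complex conjugates)
General solution: y = C₁cos(6x) + C₂sin(6x)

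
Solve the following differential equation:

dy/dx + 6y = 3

Using integrating factor method:

General solution: y = 1/2 + Ce^(-6x)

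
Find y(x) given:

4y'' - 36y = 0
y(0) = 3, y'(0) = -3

General solution: y = C₁e^(3x) + C₂e^(-3x)
Applying ICs: C₁ = 1, C₂ = 2
Particular solution: y = e^(3x) + 2e^(-3x)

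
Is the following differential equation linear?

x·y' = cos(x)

Yes. Linear (y and its derivatives appear to the first power only, no products of y terms)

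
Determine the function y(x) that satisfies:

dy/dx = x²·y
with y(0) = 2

General solution: y = Ce^(x³/3)
Applying IC y(0) = 2:
Particular solution: y = 2e^(x³/3)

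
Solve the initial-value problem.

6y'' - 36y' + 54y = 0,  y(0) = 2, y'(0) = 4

General solution: y = (C₁ + C₂x)e^(3x)
Repeated root r = 3
Applying ICs: C₁ = 2, C₂ = -2
Particular solution: y = (2 - 2x)e^(3x)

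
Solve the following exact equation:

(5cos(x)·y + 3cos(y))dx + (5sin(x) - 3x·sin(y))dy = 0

Verify exactness: ∂M/∂y = ∂N/∂x ✓
Find F(x,y) such that ∂F/∂x = M, ∂F/∂y = N
Solution: 5sin(x)·y + 3x·cos(y) = C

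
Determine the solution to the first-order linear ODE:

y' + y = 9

Using integrating factor method:

General solution: y = 9 + Ce^(-x)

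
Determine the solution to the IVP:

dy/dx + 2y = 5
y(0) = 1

General solution: y = 5/2 + Ce^(-2x)
Applying y(0) = 1: C = 1 - 5/2 = -3/2
Particular solution: y = 5/2 - (3/2)e^(-2x)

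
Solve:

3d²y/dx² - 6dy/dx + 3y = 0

Characteristic equation: 3r² - 6r + 3 = 0
Divide by 3: r² - 2r + 1 = 0
Factored: (r - 1)² = 0
Repeated root: r = 1
General solution: y = (C₁ + C₂x)e^x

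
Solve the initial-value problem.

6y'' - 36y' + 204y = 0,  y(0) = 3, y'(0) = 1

General solution: y = e^(3x)(C₁cos(5x) + C₂sin(5x))
Complex roots r = 3 ± 5i
Applying ICs: C₁ = 3, C₂ = -8/5
Particular solution: y = e^(3x)(3cos(5x) - (8/5)sin(5x))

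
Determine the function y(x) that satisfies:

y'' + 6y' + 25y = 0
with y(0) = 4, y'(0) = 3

General solution: y = e^(-3x)(C₁cos(4x) + C₂sin(4x))
Complex roots r = -3 ± 4i
Applying ICs: C₁ = 4, C₂ = 15/4
Particular solution: y = e^(-3x)(4cos(4x) + (15/4)sin(4x))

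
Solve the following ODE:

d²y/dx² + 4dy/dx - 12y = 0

Characteristic equation: r² + 4r - 12 = 0
Roots: r = 2, -6 (distinct real)
General solution: y = C₁e^(2x) + C₂e^(-6x)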